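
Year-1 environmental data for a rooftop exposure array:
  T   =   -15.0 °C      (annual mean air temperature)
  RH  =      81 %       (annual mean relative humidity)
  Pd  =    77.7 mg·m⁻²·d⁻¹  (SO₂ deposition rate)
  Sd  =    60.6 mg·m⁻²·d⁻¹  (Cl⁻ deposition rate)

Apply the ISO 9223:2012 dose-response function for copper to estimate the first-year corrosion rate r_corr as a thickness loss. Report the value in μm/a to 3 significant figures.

copper: temperature factor f = +0.126·(-25.0) = -3.1500
  sulphur-dioxide contribution → 0.0838 μm/a
  chloride contribution → 0.2749 μm/a
  total first-year rate 0.3587 μm/a

r_corr = 0.359 μm/a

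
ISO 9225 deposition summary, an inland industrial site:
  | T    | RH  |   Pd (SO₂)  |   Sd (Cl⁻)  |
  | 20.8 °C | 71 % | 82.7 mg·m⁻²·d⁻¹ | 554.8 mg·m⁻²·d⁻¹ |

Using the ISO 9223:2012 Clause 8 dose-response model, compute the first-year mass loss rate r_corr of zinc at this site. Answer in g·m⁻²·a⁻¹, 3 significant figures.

zinc: temperature factor f = -0.071·(10.8) = -0.7668
  sulphur-dioxide contribution → 1.096 μm/a
  chloride contribution → 6.633 μm/a
  ⇒ r_corr(zinc) = 7.729 μm/a
Convert to mass loss: 7.729 μm/a × 7.14 g/cm³ = 55.18 g·m⁻²·a⁻¹

r_corr = 55.2 g·m⁻²·a⁻¹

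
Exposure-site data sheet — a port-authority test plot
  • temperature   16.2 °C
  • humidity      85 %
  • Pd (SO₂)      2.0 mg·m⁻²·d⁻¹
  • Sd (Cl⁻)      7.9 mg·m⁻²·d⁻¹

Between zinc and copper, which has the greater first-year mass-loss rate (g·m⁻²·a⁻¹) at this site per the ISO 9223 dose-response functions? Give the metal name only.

zinc: f(T) = -0.071·(T−10) [T>10 °C] = -0.4402
  SO₂ term: 0.0129·2.0^0.44·exp(0.046·85-0.4402) = 0.5623
  Sd branch = 0.0175·Sd^0.57·e^(0.008·RH+0.085·T) = 0.4447 μm/a
  r_corr = 0.5623 + 0.4447 = 1.007 μm/a
  mass loss = 1.007 μm/a × 7.14 g/cm³ = 7.19 g·m⁻²·a⁻¹
copper: temperature factor f = -0.080·(6.2) = -0.4960
  SO₂ term: 0.0053·2.0^0.26·exp(0.059·85-0.4960) = 0.5823
  Sd branch = 0.01025·Sd^0.27·e^(0.036·RH+0.049·T) = 0.8448 μm/a
  sum: 0.5823 + 0.8448 → r_corr = 1.427 μm/a
  mass loss = 1.427 μm/a × 8.96 g/cm³ = 12.79 g·m⁻²·a⁻¹
Ordering by g·m⁻²·a⁻¹: copper (12.8) > zinc (7.19)

copper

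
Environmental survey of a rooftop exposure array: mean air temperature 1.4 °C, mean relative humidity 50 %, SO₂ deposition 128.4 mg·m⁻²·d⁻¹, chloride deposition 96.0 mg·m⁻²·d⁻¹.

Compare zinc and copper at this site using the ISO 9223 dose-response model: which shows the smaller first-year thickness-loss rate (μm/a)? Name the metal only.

zinc: f(T) = +0.038·(T−10) [T≤10 °C] = -0.3268
  SO₂ term: 0.0129·128.4^0.44·exp(0.046·50-0.3268) = 0.7858
  Sd branch = 0.0175·Sd^0.57·e^(0.008·RH+0.085·T) = 0.3966 μm/a
  sum: 0.7858 + 0.3966 → r_corr = 1.182 μm/a
copper: T≤10 °C ⇒ hinge +0.126·(1.4−10) = -1.0836
  SO₂ term: 0.0053·128.4^0.26·exp(0.059·50-1.0836) = 0.1211
  Sd branch = 0.01025·Sd^0.27·e^(0.036·RH+0.049·T) = 0.2278 μm/a
  sum: 0.1211 + 0.2278 → r_corr = 0.3488 μm/a
Ordering by μm/a: zinc (1.18) > copper (0.349)

copper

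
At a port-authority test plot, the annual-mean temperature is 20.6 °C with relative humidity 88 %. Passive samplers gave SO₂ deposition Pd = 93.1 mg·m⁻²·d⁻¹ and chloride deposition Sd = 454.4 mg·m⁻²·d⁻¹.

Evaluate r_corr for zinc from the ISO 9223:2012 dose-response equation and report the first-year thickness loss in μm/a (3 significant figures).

r_corr = 9.23 μm/a

zinc: T>10 °C ⇒ hinge -0.071·(20.6−10) = -0.7526
  Pd branch = 0.0129·Pd^0.44·e^(0.046·RH+f) = 2.559 μm/a
  Cl⁻ term: 0.0175·454.4^0.57·exp(0.008·88+0.085·20.6) = 6.668
  r_corr = 2.559 + 6.668 = 9.227 μm/a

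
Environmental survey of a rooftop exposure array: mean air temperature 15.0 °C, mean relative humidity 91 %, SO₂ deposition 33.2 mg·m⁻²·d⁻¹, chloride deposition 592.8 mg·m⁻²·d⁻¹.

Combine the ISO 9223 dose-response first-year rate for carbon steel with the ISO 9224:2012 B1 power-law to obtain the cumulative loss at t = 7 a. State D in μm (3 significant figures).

D(7) = 685 μm

carbon steel: temperature factor f = -0.054·(5.0) = -0.2700
  SO₂ term: 1.77·33.2^0.52·exp(0.02·91-0.2700) = 51.54
  Sd branch = 0.102·Sd^0.62·e^(0.033·RH+0.04·T) = 196.1 μm/a
  sum: 51.54 + 196.1 → r_corr = 247.7 μm/a
Power-law: D(7) = r_corr · 7^0.523
  D(7) = 247.7 × 7^0.523 = 247.7 × 2.767 = 685.3 μm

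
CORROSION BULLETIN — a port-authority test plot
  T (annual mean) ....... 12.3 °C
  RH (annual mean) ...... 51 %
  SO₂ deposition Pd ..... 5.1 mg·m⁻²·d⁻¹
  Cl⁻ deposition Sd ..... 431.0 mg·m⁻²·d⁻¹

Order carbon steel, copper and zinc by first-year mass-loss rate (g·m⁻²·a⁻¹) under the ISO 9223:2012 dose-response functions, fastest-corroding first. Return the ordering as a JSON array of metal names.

["carbon steel", "zinc", "copper"]

carbon steel: f(T) = -0.054·(T−10) [T>10 °C] = -0.1242
  Pd branch = 1.77·Pd^0.52·e^(0.02·RH+f) = 10.11 μm/a
  Cl⁻ term: 0.102·431.0^0.62·exp(0.033·51+0.04·12.3) = 38.6
  sum: 10.11 + 38.6 → r_corr = 48.71 μm/a
  mass loss = 48.71 μm/a × 7.85 g/cm³ = 382.4 g·m⁻²·a⁻¹
copper: T>10 °C ⇒ hinge -0.080·(12.3−10) = -0.1840
  SO₂ term: 0.0053·5.1^0.26·exp(0.059·51-0.1840) = 0.1365
  Sd branch = 0.01025·Sd^0.27·e^(0.036·RH+0.049·T) = 0.6042 μm/a
  sum: 0.1365 + 0.6042 → r_corr = 0.7407 μm/a
  mass loss = 0.7407 μm/a × 8.96 g/cm³ = 6.636 g·m⁻²·a⁻¹
zinc: temperature factor f = -0.071·(2.3) = -0.1633
  Pd branch = 0.0129·Pd^0.44·e^(0.046·RH+f) = 0.2343 μm/a
  Cl⁻ term: 0.0175·431.0^0.57·exp(0.008·51+0.085·12.3) = 2.376
  r_corr = 0.2343 + 2.376 = 2.611 μm/a
  mass loss = 2.611 μm/a × 7.14 g/cm³ = 18.64 g·m⁻²·a⁻¹
Ordering by g·m⁻²·a⁻¹: carbon steel (382) > zinc (18.6) > copper (6.64)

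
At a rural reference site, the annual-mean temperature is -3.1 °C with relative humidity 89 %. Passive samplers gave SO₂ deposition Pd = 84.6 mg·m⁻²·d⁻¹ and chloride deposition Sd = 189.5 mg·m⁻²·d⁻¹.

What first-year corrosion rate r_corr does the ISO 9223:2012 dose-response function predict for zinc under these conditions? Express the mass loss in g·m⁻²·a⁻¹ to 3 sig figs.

zinc: temperature factor f = +0.038·(-13.1) = -0.4978
  Pd branch = 0.0129·Pd^0.44·e^(0.046·RH+f) = 3.315 μm/a
  Sd branch = 0.0175·Sd^0.57·e^(0.008·RH+0.085·T) = 0.5446 μm/a
  r_corr = 3.315 + 0.5446 = 3.859 μm/a
Convert to mass loss: 3.859 μm/a × 7.14 g/cm³ = 27.56 g·m⁻²·a⁻¹

r_corr = 27.6 g·m⁻²·a⁻¹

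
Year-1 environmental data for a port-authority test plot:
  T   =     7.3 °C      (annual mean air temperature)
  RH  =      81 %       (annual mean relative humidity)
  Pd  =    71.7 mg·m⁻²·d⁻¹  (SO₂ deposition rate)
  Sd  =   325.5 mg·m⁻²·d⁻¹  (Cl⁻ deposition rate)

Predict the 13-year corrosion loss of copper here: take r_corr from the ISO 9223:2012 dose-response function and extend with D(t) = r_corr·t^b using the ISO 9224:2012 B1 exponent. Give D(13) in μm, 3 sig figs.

copper: T≤10 °C ⇒ hinge +0.126·(7.3−10) = -0.3402
  Pd branch = 0.0053·Pd^0.26·e^(0.059·RH+f) = 1.363 μm/a
  Cl⁻ term: 0.01025·325.5^0.27·exp(0.036·81+0.049·7.3) = 1.291
  r_corr = 1.363 + 1.291 = 2.654 μm/a
ISO 9224: D(t) = r_corr · t^b with b = 0.667 (copper, B1)
  D(13) = 2.654 × 13^0.667 = 2.654 × 5.534 = 14.68 μm

D(13) = 14.7 μm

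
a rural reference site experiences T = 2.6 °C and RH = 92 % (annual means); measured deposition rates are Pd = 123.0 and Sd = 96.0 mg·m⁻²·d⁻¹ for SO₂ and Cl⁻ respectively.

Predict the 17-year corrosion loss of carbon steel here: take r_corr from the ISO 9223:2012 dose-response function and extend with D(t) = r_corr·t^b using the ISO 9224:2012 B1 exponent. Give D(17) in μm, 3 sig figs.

D(17) = 373 μm

carbon steel: T≤10 °C ⇒ hinge +0.150·(2.6−10) = -1.1100
  sulphur-dioxide contribution → 44.85 μm/a
  chloride contribution → 39.93 μm/a
  ⇒ r_corr(carbon steel) = 84.78 μm/a
Long-term exponent b (ISO 9224 Table 2, B1) = 0.523
  D(17) = 84.78 × 17^0.523 = 84.78 × 4.401 = 373.1 μm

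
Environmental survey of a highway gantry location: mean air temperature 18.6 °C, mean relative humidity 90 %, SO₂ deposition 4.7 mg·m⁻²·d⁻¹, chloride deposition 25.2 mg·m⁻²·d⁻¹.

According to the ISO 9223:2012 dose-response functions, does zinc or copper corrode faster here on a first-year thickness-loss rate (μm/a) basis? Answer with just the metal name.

copper

zinc: f(T) = -0.071·(T−10) [T>10 °C] = -0.6106
  Pd branch = 0.0129·Pd^0.44·e^(0.046·RH+f) = 0.8692 μm/a
  Cl⁻ term: 0.0175·25.2^0.57·exp(0.008·90+0.085·18.6) = 1.099
  r_corr = 0.8692 + 1.099 = 1.969 μm/a
copper: T>10 °C ⇒ hinge -0.080·(18.6−10) = -0.6880
  Pd branch = 0.0053·Pd^0.26·e^(0.059·RH+f) = 0.806 μm/a
  Cl⁻ term: 0.01025·25.2^0.27·exp(0.036·90+0.049·18.6) = 1.556
  sum: 0.806 + 1.556 → r_corr = 2.362 μm/a
Ordering by μm/a: copper (2.36) > zinc (1.97)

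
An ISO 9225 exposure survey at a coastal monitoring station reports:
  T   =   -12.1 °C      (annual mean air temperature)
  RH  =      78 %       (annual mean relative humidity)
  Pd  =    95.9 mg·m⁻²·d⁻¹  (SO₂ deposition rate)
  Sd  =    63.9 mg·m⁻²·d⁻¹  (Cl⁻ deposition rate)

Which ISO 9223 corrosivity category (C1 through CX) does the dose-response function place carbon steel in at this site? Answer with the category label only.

carbon steel: f(T) = +0.150·(T−10) [T≤10 °C] = -3.3150
  sulphur-dioxide contribution → 3.283 μm/a
  chloride contribution → 10.86 μm/a
  total first-year rate 14.14 μm/a
ISO 9223 Table 2 (carbon steel): 1.3 < 14.1 ≤ 25 μm/a ⇒ C2

C2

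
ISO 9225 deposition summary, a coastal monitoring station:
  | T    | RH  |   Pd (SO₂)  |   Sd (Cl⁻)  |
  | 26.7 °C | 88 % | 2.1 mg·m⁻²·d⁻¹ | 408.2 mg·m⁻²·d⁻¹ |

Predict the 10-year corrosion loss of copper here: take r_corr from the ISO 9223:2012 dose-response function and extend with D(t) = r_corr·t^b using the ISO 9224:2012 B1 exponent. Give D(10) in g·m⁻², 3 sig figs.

D(10) = 203 g·m⁻²

copper: T>10 °C ⇒ hinge -0.080·(26.7−10) = -1.3360
  SO₂ term: 0.0053·2.1^0.26·exp(0.059·88-1.3360) = 0.3039
  Cl⁻ term: 0.01025·408.2^0.27·exp(0.036·88+0.049·26.7) = 4.568
  r_corr = 0.3039 + 4.568 = 4.872 μm/a
Long-term exponent b (ISO 9224 Table 2, B1) = 0.667
  D(10) = 4.872 × 10^0.667 = 4.872 × 4.645 = 22.63 μm
  Mass loss = 22.63 μm × 8.96 g/cm³ = 202.8 g·m⁻²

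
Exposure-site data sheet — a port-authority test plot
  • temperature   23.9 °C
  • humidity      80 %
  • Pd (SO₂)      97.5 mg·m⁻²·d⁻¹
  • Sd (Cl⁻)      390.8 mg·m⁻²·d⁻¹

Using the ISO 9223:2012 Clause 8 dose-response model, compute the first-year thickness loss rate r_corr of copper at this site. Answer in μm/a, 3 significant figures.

copper: f(T) = -0.080·(T−10) [T>10 °C] = -1.1120
  Pd branch = 0.0053·Pd^0.26·e^(0.059·RH+f) = 0.6432 μm/a
  Sd branch = 0.01025·Sd^0.27·e^(0.036·RH+0.049·T) = 2.951 μm/a
  r_corr = 0.6432 + 2.951 = 3.594 μm/a

r_corr = 3.59 μm/a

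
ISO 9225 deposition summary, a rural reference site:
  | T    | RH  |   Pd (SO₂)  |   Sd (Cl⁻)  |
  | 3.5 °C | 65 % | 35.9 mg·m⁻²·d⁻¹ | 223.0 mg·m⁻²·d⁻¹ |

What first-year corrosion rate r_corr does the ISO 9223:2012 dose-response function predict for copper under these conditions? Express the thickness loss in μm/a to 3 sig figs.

r_corr = 0.818 μm/a

copper: f(T) = +0.126·(T−10) [T≤10 °C] = -0.8190
  sulphur-dioxide contribution → 0.2744 μm/a
  chloride contribution → 0.5439 μm/a
  ⇒ r_corr(copper) = 0.8183 μm/a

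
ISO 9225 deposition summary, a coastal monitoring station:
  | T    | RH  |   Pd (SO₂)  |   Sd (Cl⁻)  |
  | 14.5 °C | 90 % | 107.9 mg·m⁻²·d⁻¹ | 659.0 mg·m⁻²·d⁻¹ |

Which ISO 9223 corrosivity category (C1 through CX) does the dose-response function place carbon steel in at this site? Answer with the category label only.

CX

carbon steel: temperature factor f = -0.054·(4.5) = -0.2430
  Pd branch = 1.77·Pd^0.52·e^(0.02·RH+f) = 95.79 μm/a
  Cl⁻ term: 0.102·659.0^0.62·exp(0.033·90+0.04·14.5) = 198.6
  r_corr = 95.79 + 198.6 = 294.4 μm/a
ISO 9223 Table 2 (carbon steel): 200 < 294 ≤ 700 μm/a ⇒ CX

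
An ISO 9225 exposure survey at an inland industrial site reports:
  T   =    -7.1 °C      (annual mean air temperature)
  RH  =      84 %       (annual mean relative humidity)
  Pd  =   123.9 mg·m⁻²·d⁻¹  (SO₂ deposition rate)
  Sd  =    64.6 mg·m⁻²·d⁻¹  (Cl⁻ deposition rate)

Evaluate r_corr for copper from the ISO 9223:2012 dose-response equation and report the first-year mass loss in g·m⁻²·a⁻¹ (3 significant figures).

copper: f(T) = +0.126·(T−10) [T≤10 °C] = -2.1546
  sulphur-dioxide contribution → 0.3056 μm/a
  chloride contribution → 0.4589 μm/a
  ⇒ r_corr(copper) = 0.7645 μm/a
Convert to mass loss: 0.7645 μm/a × 8.96 g/cm³ = 6.849 g·m⁻²·a⁻¹

r_corr = 6.85 g·m⁻²·a⁻¹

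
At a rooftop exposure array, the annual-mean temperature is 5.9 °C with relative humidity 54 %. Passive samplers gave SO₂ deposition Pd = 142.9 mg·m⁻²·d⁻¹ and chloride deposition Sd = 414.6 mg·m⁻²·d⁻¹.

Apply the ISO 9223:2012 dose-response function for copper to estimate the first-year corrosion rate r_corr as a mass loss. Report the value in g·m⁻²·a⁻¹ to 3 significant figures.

copper: T≤10 °C ⇒ hinge +0.126·(5.9−10) = -0.5166
  SO₂ term: 0.0053·142.9^0.26·exp(0.059·54-0.5166) = 0.2779
  Sd branch = 0.01025·Sd^0.27·e^(0.036·RH+0.049·T) = 0.4868 μm/a
  sum: 0.2779 + 0.4868 → r_corr = 0.7647 μm/a
Convert to mass loss: 0.7647 μm/a × 8.96 g/cm³ = 6.851 g·m⁻²·a⁻¹

r_corr = 6.85 g·m⁻²·a⁻¹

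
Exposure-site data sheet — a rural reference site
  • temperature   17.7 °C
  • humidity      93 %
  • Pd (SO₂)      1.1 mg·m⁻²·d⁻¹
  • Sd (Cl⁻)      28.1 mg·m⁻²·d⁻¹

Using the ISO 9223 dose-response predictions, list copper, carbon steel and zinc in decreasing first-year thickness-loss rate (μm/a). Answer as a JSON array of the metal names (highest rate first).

copper: T>10 °C ⇒ hinge -0.080·(17.7−10) = -0.6160
  Pd branch = 0.0053·Pd^0.26·e^(0.059·RH+f) = 0.7087 μm/a
  Sd branch = 0.01025·Sd^0.27·e^(0.036·RH+0.049·T) = 1.708 μm/a
  r_corr = 0.7087 + 1.708 = 2.417 μm/a
carbon steel: temperature factor f = -0.054·(7.7) = -0.4158
  Pd branch = 1.77·Pd^0.52·e^(0.02·RH+f) = 7.883 μm/a
  Sd branch = 0.102·Sd^0.62·e^(0.033·RH+0.04·T) = 35.25 μm/a
  r_corr = 7.883 + 35.25 = 43.13 μm/a
zinc: temperature factor f = -0.071·(7.7) = -0.5467
  SO₂ term: 0.0129·1.1^0.44·exp(0.046·93-0.5467) = 0.5614
  Cl⁻ term: 0.0175·28.1^0.57·exp(0.008·93+0.085·17.7) = 1.11
  r_corr = 0.5614 + 1.11 = 1.671 μm/a
Ordering by μm/a: carbon steel (43.1) > copper (2.42) > zinc (1.67)

["carbon steel", "copper", "zinc"]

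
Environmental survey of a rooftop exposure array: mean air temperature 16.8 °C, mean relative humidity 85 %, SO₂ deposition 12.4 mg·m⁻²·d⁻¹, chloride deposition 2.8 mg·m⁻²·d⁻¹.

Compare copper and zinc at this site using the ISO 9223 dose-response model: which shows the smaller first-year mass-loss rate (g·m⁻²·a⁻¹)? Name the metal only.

copper: f(T) = -0.080·(T−10) [T>10 °C] = -0.5440
  Pd branch = 0.0053·Pd^0.26·e^(0.059·RH+f) = 0.8919 μm/a
  Cl⁻ term: 0.01025·2.8^0.27·exp(0.036·85+0.049·16.8) = 0.6575
  sum: 0.8919 + 0.6575 → r_corr = 1.549 μm/a
  mass loss = 1.549 μm/a × 8.96 g/cm³ = 13.88 g·m⁻²·a⁻¹
zinc: f(T) = -0.071·(T−10) [T>10 °C] = -0.4828
  Pd branch = 0.0129·Pd^0.44·e^(0.046·RH+f) = 1.203 μm/a
  Cl⁻ term: 0.0175·2.8^0.57·exp(0.008·85+0.085·16.8) = 0.2591
  sum: 1.203 + 0.2591 → r_corr = 1.462 μm/a
  mass loss = 1.462 μm/a × 7.14 g/cm³ = 10.44 g·m⁻²·a⁻¹
Ordering by g·m⁻²·a⁻¹: copper (13.9) > zinc (10.4)

zinc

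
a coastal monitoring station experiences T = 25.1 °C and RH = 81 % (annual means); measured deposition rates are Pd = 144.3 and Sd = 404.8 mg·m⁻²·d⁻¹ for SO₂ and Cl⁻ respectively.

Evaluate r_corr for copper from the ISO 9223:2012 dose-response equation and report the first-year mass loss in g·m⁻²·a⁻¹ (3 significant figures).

copper: f(T) = -0.080·(T−10) [T>10 °C] = -1.2080
  Pd branch = 0.0053·Pd^0.26·e^(0.059·RH+f) = 0.6864 μm/a
  Sd branch = 0.01025·Sd^0.27·e^(0.036·RH+0.049·T) = 3.275 μm/a
  sum: 0.6864 + 3.275 → r_corr = 3.961 μm/a
Convert to mass loss: 3.961 μm/a × 8.96 g/cm³ = 35.49 g·m⁻²·a⁻¹

r_corr = 35.5 g·m⁻²·a⁻¹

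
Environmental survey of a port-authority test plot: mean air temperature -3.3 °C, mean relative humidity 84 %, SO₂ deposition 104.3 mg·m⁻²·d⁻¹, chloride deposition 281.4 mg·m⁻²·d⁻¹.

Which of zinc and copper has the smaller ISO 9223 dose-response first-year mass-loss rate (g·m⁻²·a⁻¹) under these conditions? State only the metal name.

zinc: f(T) = +0.038·(T−10) [T≤10 °C] = -0.5054
  Pd branch = 0.0129·Pd^0.44·e^(0.046·RH+f) = 2.866 μm/a
  Sd branch = 0.0175·Sd^0.57·e^(0.008·RH+0.085·T) = 0.6444 μm/a
  r_corr = 2.866 + 0.6444 = 3.51 μm/a
  mass loss = 3.51 μm/a × 7.14 g/cm³ = 25.06 g·m⁻²·a⁻¹
copper: temperature factor f = +0.126·(-13.3) = -1.6758
  SO₂ term: 0.0053·104.3^0.26·exp(0.059·84-1.6758) = 0.4716
  Sd branch = 0.01025·Sd^0.27·e^(0.036·RH+0.049·T) = 0.8225 μm/a
  r_corr = 0.4716 + 0.8225 = 1.294 μm/a
  mass loss = 1.294 μm/a × 8.96 g/cm³ = 11.6 g·m⁻²·a⁻¹
Ordering by g·m⁻²·a⁻¹: zinc (25.1) > copper (11.6)

copper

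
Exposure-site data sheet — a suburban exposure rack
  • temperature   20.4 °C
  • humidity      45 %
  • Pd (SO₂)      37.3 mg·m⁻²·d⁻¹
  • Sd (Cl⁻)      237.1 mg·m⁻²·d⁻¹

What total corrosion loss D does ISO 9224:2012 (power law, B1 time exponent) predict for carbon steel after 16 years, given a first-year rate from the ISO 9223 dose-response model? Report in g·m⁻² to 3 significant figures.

carbon steel: f(T) = -0.054·(T−10) [T>10 °C] = -0.5616
  SO₂ term: 1.77·37.3^0.52·exp(0.02·45-0.5616) = 16.3
  Sd branch = 0.102·Sd^0.62·e^(0.033·RH+0.04·T) = 30.23 μm/a
  r_corr = 16.3 + 30.23 = 46.53 μm/a
Power-law: D(16) = r_corr · 16^0.523
  D(16) = 46.53 × 16^0.523 = 46.53 × 4.263 = 198.4 μm
  Mass loss = 198.4 μm × 7.85 g/cm³ = 1557 g·m⁻²

D(16) = 1.56e+03 g·m⁻²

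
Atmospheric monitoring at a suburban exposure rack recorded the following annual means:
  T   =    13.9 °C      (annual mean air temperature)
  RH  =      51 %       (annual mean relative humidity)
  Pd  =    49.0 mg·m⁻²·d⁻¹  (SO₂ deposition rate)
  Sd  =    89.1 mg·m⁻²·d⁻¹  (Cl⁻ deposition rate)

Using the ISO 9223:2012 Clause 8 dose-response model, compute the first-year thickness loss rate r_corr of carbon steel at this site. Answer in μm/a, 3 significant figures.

r_corr = 45.6 μm/a

carbon steel: T>10 °C ⇒ hinge -0.054·(13.9−10) = -0.2106
  Pd branch = 1.77·Pd^0.52·e^(0.02·RH+f) = 30.09 μm/a
  Cl⁻ term: 0.102·89.1^0.62·exp(0.033·51+0.04·13.9) = 15.48
  r_corr = 30.09 + 15.48 = 45.57 μm/a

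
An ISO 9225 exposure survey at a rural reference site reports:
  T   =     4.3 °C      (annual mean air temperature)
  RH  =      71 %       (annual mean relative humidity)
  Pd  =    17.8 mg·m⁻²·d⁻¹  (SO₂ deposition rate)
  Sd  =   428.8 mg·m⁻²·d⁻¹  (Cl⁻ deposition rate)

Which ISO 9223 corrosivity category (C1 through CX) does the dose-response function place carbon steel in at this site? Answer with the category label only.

C4

carbon steel: f(T) = +0.150·(T−10) [T≤10 °C] = -0.8550
  SO₂ term: 1.77·17.8^0.52·exp(0.02·71-0.8550) = 13.92
  Cl⁻ term: 0.102·428.8^0.62·exp(0.033·71+0.04·4.3) = 54.06
  sum: 13.92 + 54.06 → r_corr = 67.97 μm/a
68 μm/a falls in (50, 80] for carbon steel → category C4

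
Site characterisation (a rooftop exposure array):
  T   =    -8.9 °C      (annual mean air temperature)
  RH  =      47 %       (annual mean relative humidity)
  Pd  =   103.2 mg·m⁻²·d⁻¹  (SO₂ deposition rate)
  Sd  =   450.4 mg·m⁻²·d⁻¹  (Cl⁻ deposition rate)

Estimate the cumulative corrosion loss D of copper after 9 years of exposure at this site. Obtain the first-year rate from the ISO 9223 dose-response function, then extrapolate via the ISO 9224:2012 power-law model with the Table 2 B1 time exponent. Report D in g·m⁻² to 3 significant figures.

copper: T≤10 °C ⇒ hinge +0.126·(-8.9−10) = -2.3814
  sulphur-dioxide contribution → 0.02618 μm/a
  chloride contribution → 0.1873 μm/a
  total first-year rate 0.2135 μm/a
ISO 9224: D(t) = r_corr · t^b with b = 0.667 (copper, B1)
  D(9) = 0.2135 × 9^0.667 = 0.2135 × 4.33 = 0.9245 μm
  Mass loss = 0.9245 μm × 8.96 g/cm³ = 8.284 g·m⁻²

D(9) = 8.28 g·m⁻²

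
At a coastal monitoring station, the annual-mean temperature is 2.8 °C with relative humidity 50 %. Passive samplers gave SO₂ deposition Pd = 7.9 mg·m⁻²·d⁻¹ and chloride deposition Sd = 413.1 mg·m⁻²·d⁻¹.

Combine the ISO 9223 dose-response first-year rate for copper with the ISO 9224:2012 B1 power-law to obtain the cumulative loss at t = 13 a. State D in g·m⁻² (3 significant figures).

copper: f(T) = +0.126·(T−10) [T≤10 °C] = -0.9072
  Pd branch = 0.0053·Pd^0.26·e^(0.059·RH+f) = 0.06996 μm/a
  Cl⁻ term: 0.01025·413.1^0.27·exp(0.036·50+0.049·2.8) = 0.3617
  sum: 0.06996 + 0.3617 → r_corr = 0.4317 μm/a
Long-term exponent b (ISO 9224 Table 2, B1) = 0.667
  D(13) = 0.4317 × 13^0.667 = 0.4317 × 5.534 = 2.389 μm
  Mass loss = 2.389 μm × 8.96 g/cm³ = 21.4 g·m⁻²

D(13) = 21.4 g·m⁻²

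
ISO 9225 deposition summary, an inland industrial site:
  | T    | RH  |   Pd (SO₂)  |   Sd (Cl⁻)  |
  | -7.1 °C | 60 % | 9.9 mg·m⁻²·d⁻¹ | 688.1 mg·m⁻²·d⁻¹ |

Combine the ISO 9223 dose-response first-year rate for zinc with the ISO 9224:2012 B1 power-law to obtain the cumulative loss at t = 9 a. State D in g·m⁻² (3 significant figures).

zinc: f(T) = +0.038·(T−10) [T≤10 °C] = -0.6498
  Pd branch = 0.0129·Pd^0.44·e^(0.046·RH+f) = 0.2918 μm/a
  Cl⁻ term: 0.0175·688.1^0.57·exp(0.008·60+0.085·-7.1) = 0.641
  sum: 0.2918 + 0.641 → r_corr = 0.9328 μm/a
Power-law: D(9) = r_corr · 9^0.813
  D(9) = 0.9328 × 9^0.813 = 0.9328 × 5.968 = 5.567 μm
  Mass loss = 5.567 μm × 7.14 g/cm³ = 39.75 g·m⁻²

D(9) = 39.7 g·m⁻²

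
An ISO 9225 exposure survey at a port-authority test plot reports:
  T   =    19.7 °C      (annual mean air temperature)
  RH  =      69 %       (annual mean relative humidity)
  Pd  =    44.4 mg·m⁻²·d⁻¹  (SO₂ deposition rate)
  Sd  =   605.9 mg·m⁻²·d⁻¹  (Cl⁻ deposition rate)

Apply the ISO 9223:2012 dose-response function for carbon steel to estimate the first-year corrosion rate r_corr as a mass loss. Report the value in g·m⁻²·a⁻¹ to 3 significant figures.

r_corr = 1.15e+03 g·m⁻²·a⁻¹

carbon steel: f(T) = -0.054·(T−10) [T>10 °C] = -0.5238
  Pd branch = 1.77·Pd^0.52·e^(0.02·RH+f) = 29.95 μm/a
  Sd branch = 0.102·Sd^0.62·e^(0.033·RH+0.04·T) = 116.1 μm/a
  sum: 29.95 + 116.1 → r_corr = 146 μm/a
Convert to mass loss: 146 μm/a × 7.85 g/cm³ = 1146 g·m⁻²·a⁻¹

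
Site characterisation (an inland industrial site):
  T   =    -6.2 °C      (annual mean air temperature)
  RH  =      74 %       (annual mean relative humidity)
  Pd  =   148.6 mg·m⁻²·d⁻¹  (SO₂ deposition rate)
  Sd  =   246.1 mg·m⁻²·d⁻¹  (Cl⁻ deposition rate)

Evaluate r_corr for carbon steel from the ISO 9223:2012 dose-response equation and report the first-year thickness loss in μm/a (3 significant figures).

carbon steel: f(T) = +0.150·(T−10) [T≤10 °C] = -2.4300
  SO₂ term: 1.77·148.6^0.52·exp(0.02·74-2.4300) = 9.222
  Cl⁻ term: 0.102·246.1^0.62·exp(0.033·74+0.04·-6.2) = 27.79
  r_corr = 9.222 + 27.79 = 37.02 μm/a

r_corr = 37.0 μm/a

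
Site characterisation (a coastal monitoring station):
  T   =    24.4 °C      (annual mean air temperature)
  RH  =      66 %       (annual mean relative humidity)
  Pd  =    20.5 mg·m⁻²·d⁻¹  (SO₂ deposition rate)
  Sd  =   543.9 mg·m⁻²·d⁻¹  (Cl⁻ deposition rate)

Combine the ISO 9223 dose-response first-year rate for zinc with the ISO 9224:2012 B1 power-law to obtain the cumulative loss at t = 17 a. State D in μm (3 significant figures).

D(17) = 89.3 μm

zinc: T>10 °C ⇒ hinge -0.071·(24.4−10) = -1.0224
  SO₂ term: 0.0129·20.5^0.44·exp(0.046·66-1.0224) = 0.365
  Sd branch = 0.0175·Sd^0.57·e^(0.008·RH+0.085·T) = 8.557 μm/a
  sum: 0.365 + 8.557 → r_corr = 8.922 μm/a
Power-law: D(17) = r_corr · 17^0.813
  D(17) = 8.922 × 17^0.813 = 8.922 × 10.01 = 89.29 μm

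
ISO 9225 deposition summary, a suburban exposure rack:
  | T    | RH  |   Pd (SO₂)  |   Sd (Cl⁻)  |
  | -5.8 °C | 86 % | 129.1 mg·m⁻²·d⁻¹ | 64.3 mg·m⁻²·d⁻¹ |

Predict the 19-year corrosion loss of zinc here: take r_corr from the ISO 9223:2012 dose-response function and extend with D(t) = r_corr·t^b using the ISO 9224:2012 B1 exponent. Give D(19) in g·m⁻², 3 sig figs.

zinc: f(T) = +0.038·(T−10) [T≤10 °C] = -0.6004
  sulphur-dioxide contribution → 3.138 μm/a
  chloride contribution → 0.2282 μm/a
  total first-year rate 3.367 μm/a
ISO 9224: D(t) = r_corr · t^b with b = 0.813 (zinc, B1)
  D(19) = 3.367 × 19^0.813 = 3.367 × 10.96 = 36.88 μm
  Mass loss = 36.88 μm × 7.14 g/cm³ = 263.3 g·m⁻²

D(19) = 263 g·m⁻²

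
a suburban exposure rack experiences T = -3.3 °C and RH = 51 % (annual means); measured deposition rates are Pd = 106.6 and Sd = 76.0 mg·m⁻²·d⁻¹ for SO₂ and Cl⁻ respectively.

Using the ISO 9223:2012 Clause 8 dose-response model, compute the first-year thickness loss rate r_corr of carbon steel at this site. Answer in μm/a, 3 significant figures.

carbon steel: T≤10 °C ⇒ hinge +0.150·(-3.3−10) = -1.9950
  sulphur-dioxide contribution → 7.568 μm/a
  chloride contribution → 7.052 μm/a
  ⇒ r_corr(carbon steel) = 14.62 μm/a

r_corr = 14.6 μm/a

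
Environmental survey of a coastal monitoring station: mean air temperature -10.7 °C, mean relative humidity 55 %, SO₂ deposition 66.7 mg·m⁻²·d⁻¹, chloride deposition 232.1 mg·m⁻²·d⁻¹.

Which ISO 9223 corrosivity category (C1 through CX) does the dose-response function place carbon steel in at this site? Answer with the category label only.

C2

carbon steel: f(T) = +0.150·(T−10) [T≤10 °C] = -3.1050
  SO₂ term: 1.77·66.7^0.52·exp(0.02·55-3.1050) = 2.117
  Sd branch = 0.102·Sd^0.62·e^(0.033·RH+0.04·T) = 11.96 μm/a
  sum: 2.117 + 11.96 → r_corr = 14.08 μm/a
14.1 μm/a falls in (1.3, 25] for carbon steel → category C2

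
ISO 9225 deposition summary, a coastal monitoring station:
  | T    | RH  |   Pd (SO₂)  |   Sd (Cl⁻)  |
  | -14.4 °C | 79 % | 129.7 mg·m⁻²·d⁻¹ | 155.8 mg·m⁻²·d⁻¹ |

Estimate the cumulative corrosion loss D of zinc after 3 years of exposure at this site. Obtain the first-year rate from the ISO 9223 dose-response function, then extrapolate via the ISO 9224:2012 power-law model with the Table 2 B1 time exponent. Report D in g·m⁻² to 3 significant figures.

zinc: f(T) = +0.038·(T−10) [T≤10 °C] = -0.9272
  SO₂ term: 0.0129·129.7^0.44·exp(0.046·79-0.9272) = 1.644
  Cl⁻ term: 0.0175·155.8^0.57·exp(0.008·79+0.085·-14.4) = 0.1721
  sum: 1.644 + 0.1721 → r_corr = 1.816 μm/a
Long-term exponent b (ISO 9224 Table 2, B1) = 0.813
  D(3) = 1.816 × 3^0.813 = 1.816 × 2.443 = 4.436 μm
  Mass loss = 4.436 μm × 7.14 g/cm³ = 31.67 g·m⁻²

D(3) = 31.7 g·m⁻²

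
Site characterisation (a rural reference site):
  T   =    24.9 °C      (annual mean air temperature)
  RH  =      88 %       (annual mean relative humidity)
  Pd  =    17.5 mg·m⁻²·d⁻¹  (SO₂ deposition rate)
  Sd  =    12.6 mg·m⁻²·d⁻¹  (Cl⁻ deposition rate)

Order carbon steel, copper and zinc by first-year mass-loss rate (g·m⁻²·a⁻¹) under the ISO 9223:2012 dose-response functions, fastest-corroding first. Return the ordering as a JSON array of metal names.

carbon steel: f(T) = -0.054·(T−10) [T>10 °C] = -0.8046
  Pd branch = 1.77·Pd^0.52·e^(0.02·RH+f) = 20.38 μm/a
  Cl⁻ term: 0.102·12.6^0.62·exp(0.033·88+0.04·24.9) = 24.24
  r_corr = 20.38 + 24.24 = 44.63 μm/a
  mass loss = 44.63 μm/a × 7.85 g/cm³ = 350.3 g·m⁻²·a⁻¹
copper: T>10 °C ⇒ hinge -0.080·(24.9−10) = -1.1920
  Pd branch = 0.0053·Pd^0.26·e^(0.059·RH+f) = 0.609 μm/a
  Cl⁻ term: 0.01025·12.6^0.27·exp(0.036·88+0.049·24.9) = 1.635
  r_corr = 0.609 + 1.635 = 2.244 μm/a
  mass loss = 2.244 μm/a × 8.96 g/cm³ = 20.11 g·m⁻²·a⁻¹
zinc: T>10 °C ⇒ hinge -0.071·(24.9−10) = -1.0579
  SO₂ term: 0.0129·17.5^0.44·exp(0.046·88-1.0579) = 0.9039
  Cl⁻ term: 0.0175·12.6^0.57·exp(0.008·88+0.085·24.9) = 1.245
  sum: 0.9039 + 1.245 → r_corr = 2.149 μm/a
  mass loss = 2.149 μm/a × 7.14 g/cm³ = 15.34 g·m⁻²·a⁻¹
Ordering by g·m⁻²·a⁻¹: carbon steel (350) > copper (20.1) > zinc (15.3)

["carbon steel", "copper", "zinc"]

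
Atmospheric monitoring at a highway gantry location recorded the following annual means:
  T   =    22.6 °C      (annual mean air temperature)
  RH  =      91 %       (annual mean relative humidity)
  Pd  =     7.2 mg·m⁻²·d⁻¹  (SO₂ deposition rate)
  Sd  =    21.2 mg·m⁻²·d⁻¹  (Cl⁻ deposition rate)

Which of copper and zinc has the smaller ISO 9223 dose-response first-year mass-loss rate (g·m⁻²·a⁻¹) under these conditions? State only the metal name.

zinc

copper: f(T) = -0.080·(T−10) [T>10 °C] = -1.0080
  SO₂ term: 0.0053·7.2^0.26·exp(0.059·91-1.0080) = 0.6937
  Sd branch = 0.01025·Sd^0.27·e^(0.036·RH+0.049·T) = 1.873 μm/a
  r_corr = 0.6937 + 1.873 = 2.567 μm/a
  mass loss = 2.567 μm/a × 8.96 g/cm³ = 23 g·m⁻²·a⁻¹
zinc: T>10 °C ⇒ hinge -0.071·(22.6−10) = -0.8946
  SO₂ term: 0.0129·7.2^0.44·exp(0.046·91-0.8946) = 0.8265
  Sd branch = 0.0175·Sd^0.57·e^(0.008·RH+0.085·T) = 1.411 μm/a
  sum: 0.8265 + 1.411 → r_corr = 2.237 μm/a
  mass loss = 2.237 μm/a × 7.14 g/cm³ = 15.98 g·m⁻²·a⁻¹
Ordering by g·m⁻²·a⁻¹: copper (23) > zinc (16)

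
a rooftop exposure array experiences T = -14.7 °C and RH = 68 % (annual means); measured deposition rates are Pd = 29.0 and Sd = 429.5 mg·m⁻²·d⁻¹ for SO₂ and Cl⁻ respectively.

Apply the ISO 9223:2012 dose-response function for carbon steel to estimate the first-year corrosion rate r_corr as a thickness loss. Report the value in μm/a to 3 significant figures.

r_corr = 23.9 μm/a

carbon steel: T≤10 °C ⇒ hinge +0.150·(-14.7−10) = -3.7050
  SO₂ term: 1.77·29.0^0.52·exp(0.02·68-3.7050) = 0.9772
  Cl⁻ term: 0.102·429.5^0.62·exp(0.033·68+0.04·-14.7) = 22.92
  r_corr = 0.9772 + 22.92 = 23.9 μm/a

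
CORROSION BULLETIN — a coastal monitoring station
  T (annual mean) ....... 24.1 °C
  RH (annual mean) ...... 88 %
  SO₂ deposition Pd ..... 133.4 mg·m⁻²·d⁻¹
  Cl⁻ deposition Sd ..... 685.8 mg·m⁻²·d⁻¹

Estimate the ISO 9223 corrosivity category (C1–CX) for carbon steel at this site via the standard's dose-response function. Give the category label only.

carbon steel: T>10 °C ⇒ hinge -0.054·(24.1−10) = -0.7614
  SO₂ term: 1.77·133.4^0.52·exp(0.02·88-0.7614) = 61.2
  Sd branch = 0.102·Sd^0.62·e^(0.033·RH+0.04·T) = 279.8 μm/a
  r_corr = 61.2 + 279.8 = 341 μm/a
Category bounds: 200…700 μm/a bracket r_corr ⇒ CX

CX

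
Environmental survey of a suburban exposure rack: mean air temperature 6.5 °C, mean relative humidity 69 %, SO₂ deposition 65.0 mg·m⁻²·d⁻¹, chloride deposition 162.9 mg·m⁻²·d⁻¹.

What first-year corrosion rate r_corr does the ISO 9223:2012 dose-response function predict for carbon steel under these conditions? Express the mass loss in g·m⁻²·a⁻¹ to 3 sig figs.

carbon steel: f(T) = +0.150·(T−10) [T≤10 °C] = -0.5250
  Pd branch = 1.77·Pd^0.52·e^(0.02·RH+f) = 36.48 μm/a
  Cl⁻ term: 0.102·162.9^0.62·exp(0.033·69+0.04·6.5) = 30.32
  sum: 36.48 + 30.32 → r_corr = 66.8 μm/a
Convert to mass loss: 66.8 μm/a × 7.85 g/cm³ = 524.4 g·m⁻²·a⁻¹

r_corr = 524 g·m⁻²·a⁻¹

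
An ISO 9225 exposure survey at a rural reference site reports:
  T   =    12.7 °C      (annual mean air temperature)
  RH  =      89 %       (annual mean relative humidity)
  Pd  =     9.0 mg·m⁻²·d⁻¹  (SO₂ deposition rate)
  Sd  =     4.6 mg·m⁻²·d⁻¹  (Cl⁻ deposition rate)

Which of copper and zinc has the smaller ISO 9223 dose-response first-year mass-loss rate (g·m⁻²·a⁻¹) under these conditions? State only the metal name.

zinc

copper: f(T) = -0.080·(T−10) [T>10 °C] = -0.2160
  sulphur-dioxide contribution → 1.442 μm/a
  chloride contribution → 0.7102 μm/a
  total first-year rate 2.153 μm/a
  mass loss = 2.153 μm/a × 8.96 g/cm³ = 19.29 g·m⁻²·a⁻¹
zinc: f(T) = -0.071·(T−10) [T>10 °C] = -0.1917
  sulphur-dioxide contribution → 1.68 μm/a
  chloride contribution → 0.2505 μm/a
  ⇒ r_corr(zinc) = 1.93 μm/a
  mass loss = 1.93 μm/a × 7.14 g/cm³ = 13.78 g·m⁻²·a⁻¹
Ordering by g·m⁻²·a⁻¹: copper (19.3) > zinc (13.8)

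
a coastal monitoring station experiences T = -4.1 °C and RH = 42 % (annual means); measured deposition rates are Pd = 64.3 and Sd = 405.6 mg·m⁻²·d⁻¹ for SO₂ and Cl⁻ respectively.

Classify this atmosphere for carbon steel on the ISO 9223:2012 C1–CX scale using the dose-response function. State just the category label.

carbon steel: f(T) = +0.150·(T−10) [T≤10 °C] = -2.1150
  sulphur-dioxide contribution → 4.31 μm/a
  chloride contribution → 14.33 μm/a
  total first-year rate 18.64 μm/a
Category bounds: 1.3…25 μm/a bracket r_corr ⇒ C2

C2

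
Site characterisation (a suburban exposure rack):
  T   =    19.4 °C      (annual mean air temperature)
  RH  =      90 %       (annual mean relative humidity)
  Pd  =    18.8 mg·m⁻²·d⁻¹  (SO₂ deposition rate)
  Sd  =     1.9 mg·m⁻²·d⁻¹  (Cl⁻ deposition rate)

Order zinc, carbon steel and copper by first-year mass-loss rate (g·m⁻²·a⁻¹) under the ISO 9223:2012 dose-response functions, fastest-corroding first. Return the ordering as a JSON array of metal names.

["carbon steel", "copper", "zinc"]

zinc: f(T) = -0.071·(T−10) [T>10 °C] = -0.6674
  sulphur-dioxide contribution → 1.511 μm/a
  chloride contribution → 0.2696 μm/a
  ⇒ r_corr(zinc) = 1.781 μm/a
  mass loss = 1.781 μm/a × 7.14 g/cm³ = 12.72 g·m⁻²·a⁻¹
carbon steel: temperature factor f = -0.054·(9.4) = -0.5076
  sulphur-dioxide contribution → 29.64 μm/a
  chloride contribution → 6.431 μm/a
  ⇒ r_corr(carbon steel) = 36.07 μm/a
  mass loss = 36.07 μm/a × 7.85 g/cm³ = 283.1 g·m⁻²·a⁻¹
copper: temperature factor f = -0.080·(9.4) = -0.7520
  sulphur-dioxide contribution → 1.084 μm/a
  chloride contribution → 0.8053 μm/a
  ⇒ r_corr(copper) = 1.889 μm/a
  mass loss = 1.889 μm/a × 8.96 g/cm³ = 16.93 g·m⁻²·a⁻¹
Ordering by g·m⁻²·a⁻¹: carbon steel (283) > copper (16.9) > zinc (12.7)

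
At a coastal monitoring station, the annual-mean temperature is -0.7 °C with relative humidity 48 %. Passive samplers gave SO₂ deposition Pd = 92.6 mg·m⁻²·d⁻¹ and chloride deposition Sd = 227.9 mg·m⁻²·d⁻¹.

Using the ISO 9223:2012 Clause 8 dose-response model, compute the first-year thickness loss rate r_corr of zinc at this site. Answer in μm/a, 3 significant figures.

r_corr = 1.11 μm/a

zinc: temperature factor f = +0.038·(-10.7) = -0.4066
  SO₂ term: 0.0129·92.6^0.44·exp(0.046·48-0.4066) = 0.5731
  Sd branch = 0.0175·Sd^0.57·e^(0.008·RH+0.085·T) = 0.5344 μm/a
  sum: 0.5731 + 0.5344 → r_corr = 1.108 μm/a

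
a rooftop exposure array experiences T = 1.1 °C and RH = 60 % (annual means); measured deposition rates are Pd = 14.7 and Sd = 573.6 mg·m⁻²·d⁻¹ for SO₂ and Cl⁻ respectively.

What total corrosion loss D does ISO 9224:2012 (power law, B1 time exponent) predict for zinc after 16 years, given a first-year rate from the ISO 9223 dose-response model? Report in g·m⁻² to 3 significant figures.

zinc: T≤10 °C ⇒ hinge +0.038·(1.1−10) = -0.3382
  SO₂ term: 0.0129·14.7^0.44·exp(0.046·60-0.3382) = 0.4742
  Cl⁻ term: 0.0175·573.6^0.57·exp(0.008·60+0.085·1.1) = 1.16
  sum: 0.4742 + 1.16 → r_corr = 1.634 μm/a
Power-law: D(16) = r_corr · 16^0.813
  D(16) = 1.634 × 16^0.813 = 1.634 × 9.527 = 15.57 μm
  Mass loss = 15.57 μm × 7.14 g/cm³ = 111.2 g·m⁻²

D(16) = 111 g·m⁻²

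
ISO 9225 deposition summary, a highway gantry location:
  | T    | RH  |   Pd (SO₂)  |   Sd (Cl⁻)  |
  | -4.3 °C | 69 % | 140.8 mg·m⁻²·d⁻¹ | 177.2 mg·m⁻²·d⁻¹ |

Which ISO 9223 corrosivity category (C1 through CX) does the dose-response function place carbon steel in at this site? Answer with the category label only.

C3

carbon steel: temperature factor f = +0.150·(-14.3) = -2.1450
  sulphur-dioxide contribution → 10.79 μm/a
  chloride contribution → 20.74 μm/a
  ⇒ r_corr(carbon steel) = 31.53 μm/a
31.5 μm/a falls in (25, 50] for carbon steel → category C3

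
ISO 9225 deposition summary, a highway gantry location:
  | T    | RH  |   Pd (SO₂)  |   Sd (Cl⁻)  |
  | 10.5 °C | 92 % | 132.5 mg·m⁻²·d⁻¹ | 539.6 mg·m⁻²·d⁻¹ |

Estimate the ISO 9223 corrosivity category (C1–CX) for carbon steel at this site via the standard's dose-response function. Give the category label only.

carbon steel: temperature factor f = -0.054·(0.5) = -0.0270
  SO₂ term: 1.77·132.5^0.52·exp(0.02·92-0.0270) = 137.7
  Cl⁻ term: 0.102·539.6^0.62·exp(0.033·92+0.04·10.5) = 159.7
  sum: 137.7 + 159.7 → r_corr = 297.4 μm/a
ISO 9223 Table 2 (carbon steel): 200 < 297 ≤ 700 μm/a ⇒ CX

CX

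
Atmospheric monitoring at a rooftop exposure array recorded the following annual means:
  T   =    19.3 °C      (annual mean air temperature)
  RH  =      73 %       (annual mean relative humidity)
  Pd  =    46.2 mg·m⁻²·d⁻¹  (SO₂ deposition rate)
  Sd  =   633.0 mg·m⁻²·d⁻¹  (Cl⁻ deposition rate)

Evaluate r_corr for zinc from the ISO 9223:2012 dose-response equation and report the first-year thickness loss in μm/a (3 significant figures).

zinc: f(T) = -0.071·(T−10) [T>10 °C] = -0.6603
  Pd branch = 0.0129·Pd^0.44·e^(0.046·RH+f) = 1.034 μm/a
  Cl⁻ term: 0.0175·633.0^0.57·exp(0.008·73+0.085·19.3) = 6.396
  sum: 1.034 + 6.396 → r_corr = 7.431 μm/a

r_corr = 7.43 μm/a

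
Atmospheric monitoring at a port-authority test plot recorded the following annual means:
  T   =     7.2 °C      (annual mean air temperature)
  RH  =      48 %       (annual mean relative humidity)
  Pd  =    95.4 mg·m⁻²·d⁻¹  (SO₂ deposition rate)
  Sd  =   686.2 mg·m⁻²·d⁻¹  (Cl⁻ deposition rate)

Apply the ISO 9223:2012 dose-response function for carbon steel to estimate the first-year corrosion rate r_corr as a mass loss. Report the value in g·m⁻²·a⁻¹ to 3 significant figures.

r_corr = 554 g·m⁻²·a⁻¹

carbon steel: T≤10 °C ⇒ hinge +0.150·(7.2−10) = -0.4200
  SO₂ term: 1.77·95.4^0.52·exp(0.02·48-0.4200) = 32.5
  Cl⁻ term: 0.102·686.2^0.62·exp(0.033·48+0.04·7.2) = 38.04
  sum: 32.5 + 38.04 → r_corr = 70.53 μm/a
Convert to mass loss: 70.53 μm/a × 7.85 g/cm³ = 553.7 g·m⁻²·a⁻¹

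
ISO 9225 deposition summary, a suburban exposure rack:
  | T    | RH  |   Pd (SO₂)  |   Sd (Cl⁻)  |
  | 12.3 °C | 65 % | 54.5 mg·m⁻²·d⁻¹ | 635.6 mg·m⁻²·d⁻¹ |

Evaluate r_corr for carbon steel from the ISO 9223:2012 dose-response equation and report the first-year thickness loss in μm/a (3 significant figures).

carbon steel: f(T) = -0.054·(T−10) [T>10 °C] = -0.1242
  Pd branch = 1.77·Pd^0.52·e^(0.02·RH+f) = 45.87 μm/a
  Cl⁻ term: 0.102·635.6^0.62·exp(0.033·65+0.04·12.3) = 77.95
  sum: 45.87 + 77.95 → r_corr = 123.8 μm/a

r_corr = 124 μm/a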